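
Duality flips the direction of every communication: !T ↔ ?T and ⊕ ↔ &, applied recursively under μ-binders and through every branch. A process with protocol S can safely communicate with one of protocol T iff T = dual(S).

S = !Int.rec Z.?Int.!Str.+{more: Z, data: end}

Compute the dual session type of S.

!Int = ?Int
  rec Z = rec Z  (μ self-dual)
    ?Int = !Int
      !Str = ?Str
        +{more,data} = &{more,data}  (internal→external)
          [more]
            Z self-dual
          [data]
            end self-dual

?Int.rec Z.!Int.?Str.&{more: Z, data: end}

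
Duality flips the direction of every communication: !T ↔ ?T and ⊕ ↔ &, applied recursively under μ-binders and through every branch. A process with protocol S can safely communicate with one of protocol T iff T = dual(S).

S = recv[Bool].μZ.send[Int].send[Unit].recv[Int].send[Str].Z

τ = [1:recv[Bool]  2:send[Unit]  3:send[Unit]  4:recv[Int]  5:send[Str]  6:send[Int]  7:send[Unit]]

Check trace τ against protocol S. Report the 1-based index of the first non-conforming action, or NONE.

@1 recv[Bool]  match  state: μZ.…
@2 got send[Unit], protocol expects send[Int]  ✗

2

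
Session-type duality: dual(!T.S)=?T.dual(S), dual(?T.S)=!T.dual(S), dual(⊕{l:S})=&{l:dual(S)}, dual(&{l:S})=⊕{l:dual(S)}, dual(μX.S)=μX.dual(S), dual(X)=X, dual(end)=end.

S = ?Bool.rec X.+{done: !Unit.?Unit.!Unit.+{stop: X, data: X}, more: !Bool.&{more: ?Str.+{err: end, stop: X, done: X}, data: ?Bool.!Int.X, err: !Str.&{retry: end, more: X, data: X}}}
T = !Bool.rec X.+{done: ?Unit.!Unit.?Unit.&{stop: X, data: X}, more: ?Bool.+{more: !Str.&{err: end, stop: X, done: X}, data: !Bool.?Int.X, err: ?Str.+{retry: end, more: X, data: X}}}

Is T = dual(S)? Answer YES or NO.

NO

?Bool vs !Bool  match
  rec X vs rec X  match (binder kept)
    +{done,more} vs +{done,more}  ✗ choice polarity not flipped — not dual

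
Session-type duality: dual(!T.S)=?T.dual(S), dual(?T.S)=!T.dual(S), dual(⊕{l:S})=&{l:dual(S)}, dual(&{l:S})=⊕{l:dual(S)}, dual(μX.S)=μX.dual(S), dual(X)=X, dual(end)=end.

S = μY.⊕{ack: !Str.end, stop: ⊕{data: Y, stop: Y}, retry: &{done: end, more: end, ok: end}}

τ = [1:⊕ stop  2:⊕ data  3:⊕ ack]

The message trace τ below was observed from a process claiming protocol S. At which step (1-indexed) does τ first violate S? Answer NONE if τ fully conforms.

@1 ⊕ stop  ok  residual = ⊕{data: μY.…, stop: μY.…}
@2 ⊕ data  ok  residual = μY.…
@3 ⊕ ack  ok  residual = !Str.end
τ conforms to S (length 3)

NONE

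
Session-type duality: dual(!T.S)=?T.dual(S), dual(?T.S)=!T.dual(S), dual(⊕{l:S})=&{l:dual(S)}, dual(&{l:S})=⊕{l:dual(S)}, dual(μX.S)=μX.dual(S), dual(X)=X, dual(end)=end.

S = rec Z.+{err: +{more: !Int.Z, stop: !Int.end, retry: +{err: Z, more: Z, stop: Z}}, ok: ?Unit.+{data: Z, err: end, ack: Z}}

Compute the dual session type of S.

rec Z ↦ rec Z  (μ self-dual)
  +{err,ok} ↦ &{err,ok}  (select→offer)
    [err]
      +{more,stop,retry} ↦ &{more,stop,retry}  (select→offer)
        [more]
          !Int ↦ ?Int
            dual(Z) = Z
        [stop]
          !Int ↦ ?Int
            dual(end) = end
        [retry]
          +{err,more,stop} ↦ &{err,more,stop}  (select→offer)
            [err]
              dual(Z) = Z
            [more]
              dual(Z) = Z
            [stop]
              dual(Z) = Z
    [ok]
      ?Unit ↦ !Unit
        +{data,err,ack} ↦ &{data,err,ack}  (select→offer)
          [data]
            dual(Z) = Z
          [err]
            dual(end) = end
          [ack]
            dual(Z) = Z

rec Z.&{err: &{more: ?Int.Z, stop: ?Int.end, retry: &{err: Z, more: Z, stop: Z}}, ok: !Unit.&{data: Z, err: end, ack: Z}}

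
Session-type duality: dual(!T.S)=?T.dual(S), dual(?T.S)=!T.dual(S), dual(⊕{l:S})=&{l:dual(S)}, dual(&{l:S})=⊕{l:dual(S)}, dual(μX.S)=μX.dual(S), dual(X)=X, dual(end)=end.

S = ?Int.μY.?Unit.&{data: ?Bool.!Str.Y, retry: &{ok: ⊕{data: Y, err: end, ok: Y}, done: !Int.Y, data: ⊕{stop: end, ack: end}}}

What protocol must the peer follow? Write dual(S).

?Int ↦ !Int
  μY ↦ μY  (μ self-dual)
    ?Unit ↦ !Unit
      &{data,retry} ↦ ⊕{data,retry}  (offer→select)
        • data:
          ?Bool ↦ !Bool
            !Str ↦ ?Str
              Y ↦ Y
        • retry:
          &{ok,done,data} ↦ ⊕{ok,done,data}  (offer→select)
            • ok:
              ⊕{data,err,ok} ↦ &{data,err,ok}  (⊕→&)
                • data:
                  Y ↦ Y
                • err:
                  end ↦ end
                • ok:
                  Y ↦ Y
            • done:
              !Int ↦ ?Int
                Y ↦ Y
            • data:
              ⊕{stop,ack} ↦ &{stop,ack}  (⊕→&)
                • stop:
                  end ↦ end
                • ack:
                  end ↦ end

!Int.μY.!Unit.⊕{data: !Bool.?Str.Y, retry: ⊕{ok: &{data: Y, err: end, ok: Y}, done: ?Int.Y, data: &{stop: end, ack: end}}}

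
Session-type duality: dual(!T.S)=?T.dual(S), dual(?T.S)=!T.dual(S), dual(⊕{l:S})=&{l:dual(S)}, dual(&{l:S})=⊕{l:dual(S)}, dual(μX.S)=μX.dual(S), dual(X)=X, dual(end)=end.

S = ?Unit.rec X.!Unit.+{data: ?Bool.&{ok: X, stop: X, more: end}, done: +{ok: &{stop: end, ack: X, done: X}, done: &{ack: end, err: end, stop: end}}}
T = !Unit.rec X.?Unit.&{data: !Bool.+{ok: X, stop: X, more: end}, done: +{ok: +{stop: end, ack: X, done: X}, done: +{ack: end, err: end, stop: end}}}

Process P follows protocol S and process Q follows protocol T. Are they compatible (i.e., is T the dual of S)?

NO

?Unit vs !Unit  ok
  rec X vs rec X  ok (rec unchanged)
    !Unit vs ?Unit  ok
      +{data,done} vs &{data,done}  ok label sets agree
        • data:
          ?Bool vs !Bool  ok
            &{ok,stop,more} vs +{ok,stop,more}  ok label sets agree
              • ok:
                X vs X  ok
              • stop:
                X vs X  ok
              • more:
                end vs end  ok
        • done:
          +{ok,done} vs +{ok,done}  ✗ choice polarity not flipped — not dual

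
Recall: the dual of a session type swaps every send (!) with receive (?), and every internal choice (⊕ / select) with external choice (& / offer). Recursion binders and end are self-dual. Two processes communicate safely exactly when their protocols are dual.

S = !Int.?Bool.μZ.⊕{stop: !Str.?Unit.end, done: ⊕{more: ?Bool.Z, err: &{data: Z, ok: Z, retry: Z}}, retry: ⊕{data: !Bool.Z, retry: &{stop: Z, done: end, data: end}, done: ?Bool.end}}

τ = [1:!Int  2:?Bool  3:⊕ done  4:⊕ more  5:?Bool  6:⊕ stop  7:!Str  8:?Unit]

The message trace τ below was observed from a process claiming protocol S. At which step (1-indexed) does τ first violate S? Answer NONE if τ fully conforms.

NONE

@1 !Int  ok  residual = ?Bool.μZ.…
@2 ?Bool  ok  residual = μZ.…
@3 ⊕ done  ok  residual = ⊕{more: ?Bool.μZ.…, err: &{data: μZ.…, ok: μZ.…, retry: μZ.…}}
@4 ⊕ more  ok  residual = ?Bool.μZ.…
@5 ?Bool  ok  residual = μZ.…
@6 ⊕ stop  ok  residual = !Str.?Unit.end
@7 !Str  ok  residual = ?Unit.end
@8 ?Unit  ok  residual = end
all 8 steps conform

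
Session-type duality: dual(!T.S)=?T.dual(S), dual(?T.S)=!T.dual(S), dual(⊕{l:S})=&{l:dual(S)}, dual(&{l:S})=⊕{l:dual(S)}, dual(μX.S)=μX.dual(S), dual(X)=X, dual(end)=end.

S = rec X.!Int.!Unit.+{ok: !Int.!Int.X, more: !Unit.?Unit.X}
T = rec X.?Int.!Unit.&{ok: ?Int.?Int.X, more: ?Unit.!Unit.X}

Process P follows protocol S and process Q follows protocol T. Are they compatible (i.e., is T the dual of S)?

NO

rec X ‖ rec X  ✓ (μ self-dual)
  !Int ‖ ?Int  ✓
    !Unit ‖ !Unit  ✗ same direction on both sides — not dual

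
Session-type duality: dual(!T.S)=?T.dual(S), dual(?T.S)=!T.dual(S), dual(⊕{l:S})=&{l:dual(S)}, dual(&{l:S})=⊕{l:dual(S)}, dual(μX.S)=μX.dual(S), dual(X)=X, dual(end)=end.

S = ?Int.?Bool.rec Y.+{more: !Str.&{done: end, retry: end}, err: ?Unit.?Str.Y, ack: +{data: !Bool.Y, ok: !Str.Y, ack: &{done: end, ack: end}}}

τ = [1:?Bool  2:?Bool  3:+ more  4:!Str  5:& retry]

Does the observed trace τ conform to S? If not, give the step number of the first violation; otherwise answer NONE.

[1] got ?Bool, protocol expects ?Int  ✗

1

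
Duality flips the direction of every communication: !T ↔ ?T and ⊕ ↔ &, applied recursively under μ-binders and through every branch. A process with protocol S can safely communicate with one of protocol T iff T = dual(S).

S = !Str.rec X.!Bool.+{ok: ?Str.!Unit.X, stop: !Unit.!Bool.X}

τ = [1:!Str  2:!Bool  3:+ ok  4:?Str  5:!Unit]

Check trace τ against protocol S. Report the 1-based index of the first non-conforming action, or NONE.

NONE

[1] !Str  ✓  now at rec X.…
[2] !Bool  ✓  now at +{ok: ?Str.!Unit.rec X.…, stop: !Unit.!Bool.rec X.…}
[3] + ok  ✓  now at ?Str.!Unit.rec X.…
[4] ?Str  ✓  now at !Unit.rec X.…
[5] !Unit  ✓  now at rec X.…
trace exhausted — no violation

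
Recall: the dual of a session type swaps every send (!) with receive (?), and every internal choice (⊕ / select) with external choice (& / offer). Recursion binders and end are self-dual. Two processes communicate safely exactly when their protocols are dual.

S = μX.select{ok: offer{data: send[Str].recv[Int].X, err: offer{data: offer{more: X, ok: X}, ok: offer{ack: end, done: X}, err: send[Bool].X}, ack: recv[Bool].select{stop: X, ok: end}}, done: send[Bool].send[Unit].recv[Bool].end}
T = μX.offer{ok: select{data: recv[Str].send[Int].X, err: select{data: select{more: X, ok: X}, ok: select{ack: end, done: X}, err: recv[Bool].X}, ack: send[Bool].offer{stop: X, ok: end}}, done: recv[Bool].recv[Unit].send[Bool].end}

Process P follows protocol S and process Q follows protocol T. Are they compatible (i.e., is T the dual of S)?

YES

μX | μX  match (rec unchanged)
  select{ok,done} | offer{ok,done}  match same labels
    • ok:
      offer{data,err,ack} | select{data,err,ack}  match same labels
        • data:
          send[Str] | recv[Str]  match
            recv[Int] | send[Int]  match
              X | X  match
        • err:
          offer{data,ok,err} | select{data,ok,err}  match same labels
            • data:
              offer{more,ok} | select{more,ok}  match same labels
                • more:
                  X | X  match
                • ok:
                  X | X  match
            • ok:
              offer{ack,done} | select{ack,done}  match same labels
                • ack:
                  end | end  match
                • done:
                  X | X  match
            • err:
              send[Bool] | recv[Bool]  match
                X | X  match
        • ack:
          recv[Bool] | send[Bool]  match
            select{stop,ok} | offer{stop,ok}  match same labels
              • stop:
                X | X  match
              • ok:
                end | end  match
    • done:
      send[Bool] | recv[Bool]  match
        send[Unit] | recv[Unit]  match
          recv[Bool] | send[Bool]  match
            end | end  match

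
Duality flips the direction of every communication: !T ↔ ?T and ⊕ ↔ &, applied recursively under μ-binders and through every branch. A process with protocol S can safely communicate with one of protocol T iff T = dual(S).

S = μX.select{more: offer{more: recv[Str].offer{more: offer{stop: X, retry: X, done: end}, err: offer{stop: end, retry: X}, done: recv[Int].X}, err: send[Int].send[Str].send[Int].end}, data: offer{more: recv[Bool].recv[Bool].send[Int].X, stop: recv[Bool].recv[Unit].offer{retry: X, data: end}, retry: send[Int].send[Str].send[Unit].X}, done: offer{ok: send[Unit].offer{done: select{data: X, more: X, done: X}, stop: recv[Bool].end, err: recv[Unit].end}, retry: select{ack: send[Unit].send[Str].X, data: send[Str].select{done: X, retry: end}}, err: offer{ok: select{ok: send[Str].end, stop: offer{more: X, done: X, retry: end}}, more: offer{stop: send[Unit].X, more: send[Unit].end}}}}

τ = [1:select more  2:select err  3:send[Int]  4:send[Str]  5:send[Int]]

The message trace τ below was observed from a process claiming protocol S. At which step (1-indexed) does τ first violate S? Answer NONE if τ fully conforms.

@1 select more  match  state: offer{more: recv[Str].offer{more: offer{stop: μX.…, retry: μX.…, done: end}, err: offer{stop: end, retry: μX.…}, done: recv[Int].μX.…}, err: send[Int].send[Str].send[Int].end}
@2 got select err, protocol expects offer more or offer err  ✗

2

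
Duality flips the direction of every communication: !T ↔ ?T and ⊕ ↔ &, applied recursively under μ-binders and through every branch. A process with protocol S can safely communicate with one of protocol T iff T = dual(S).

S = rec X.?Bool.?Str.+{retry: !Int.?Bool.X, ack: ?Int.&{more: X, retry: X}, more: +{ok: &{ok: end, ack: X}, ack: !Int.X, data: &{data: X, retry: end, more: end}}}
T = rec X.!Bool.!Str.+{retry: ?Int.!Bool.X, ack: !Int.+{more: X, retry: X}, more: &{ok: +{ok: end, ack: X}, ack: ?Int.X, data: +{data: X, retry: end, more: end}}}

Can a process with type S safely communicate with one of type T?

rec X | rec X  match (μ self-dual)
  ?Bool | !Bool  match
    ?Str | !Str  match
      +{retry,ack,more} | +{retry,ack,more}  ✗ choice polarity not flipped — not dual

NO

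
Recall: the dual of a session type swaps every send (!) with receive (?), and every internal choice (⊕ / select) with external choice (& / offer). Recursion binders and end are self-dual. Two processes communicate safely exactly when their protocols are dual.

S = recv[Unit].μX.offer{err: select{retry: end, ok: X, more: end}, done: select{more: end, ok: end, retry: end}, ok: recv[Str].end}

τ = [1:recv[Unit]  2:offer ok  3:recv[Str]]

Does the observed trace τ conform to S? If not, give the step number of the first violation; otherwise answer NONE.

NONE

step 1: recv[Unit]  match  residual = μX.…
step 2: offer ok  match  residual = recv[Str].end
step 3: recv[Str]  match  residual = end
all 3 steps conform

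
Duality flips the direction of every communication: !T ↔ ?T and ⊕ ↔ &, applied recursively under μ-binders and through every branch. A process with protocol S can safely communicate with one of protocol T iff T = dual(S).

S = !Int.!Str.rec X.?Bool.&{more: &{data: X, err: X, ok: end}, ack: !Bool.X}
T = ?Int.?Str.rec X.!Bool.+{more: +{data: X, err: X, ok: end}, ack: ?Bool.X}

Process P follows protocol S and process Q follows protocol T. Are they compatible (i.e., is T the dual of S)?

!Int vs ?Int  ok
  !Str vs ?Str  ok
    rec X vs rec X  ok (μ self-dual)
      ?Bool vs !Bool  ok
        &{more,ack} vs +{more,ack}  ok same labels
          case more:
            &{data,err,ok} vs +{data,err,ok}  ok same labels
              case data:
                X vs X  ok
              case err:
                X vs X  ok
              case ok:
                end vs end  ok
          case ack:
            !Bool vs ?Bool  ok
              X vs X  ok

YES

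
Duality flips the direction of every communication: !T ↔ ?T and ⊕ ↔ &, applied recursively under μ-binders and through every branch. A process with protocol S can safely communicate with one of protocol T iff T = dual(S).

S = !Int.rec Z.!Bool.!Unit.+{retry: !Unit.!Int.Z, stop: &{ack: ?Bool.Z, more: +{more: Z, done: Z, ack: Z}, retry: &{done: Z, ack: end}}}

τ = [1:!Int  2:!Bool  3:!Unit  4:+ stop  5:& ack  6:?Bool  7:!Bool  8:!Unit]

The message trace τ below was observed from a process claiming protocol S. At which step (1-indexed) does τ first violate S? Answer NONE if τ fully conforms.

NONE

step 1: !Int  match  residual = rec Z.…
step 2: !Bool  match  residual = !Unit.+{retry: !Unit.!Int.rec Z.…, stop: &{ack: ?Bool.rec Z.…, more: +{more: rec Z.…, done: rec Z.…, ack: rec Z.…}, retry: &{done: rec Z.…, ack: end}}}
step 3: !Unit  match  residual = +{retry: !Unit.!Int.rec Z.…, stop: &{ack: ?Bool.rec Z.…, more: +{more: rec Z.…, done: rec Z.…, ack: rec Z.…}, retry: &{done: rec Z.…, ack: end}}}
step 4: + stop  match  residual = &{ack: ?Bool.rec Z.…, more: +{more: rec Z.…, done: rec Z.…, ack: rec Z.…}, retry: &{done: rec Z.…, ack: end}}
step 5: & ack  match  residual = ?Bool.rec Z.…
step 6: ?Bool  match  residual = rec Z.…
step 7: !Bool  match  residual = !Unit.+{retry: !Unit.!Int.rec Z.…, stop: &{ack: ?Bool.rec Z.…, more: +{more: rec Z.…, done: rec Z.…, ack: rec Z.…}, retry: &{done: rec Z.…, ack: end}}}
step 8: !Unit  match  residual = +{retry: !Unit.!Int.rec Z.…, stop: &{ack: ?Bool.rec Z.…, more: +{more: rec Z.…, done: rec Z.…, ack: rec Z.…}, retry: &{done: rec Z.…, ack: end}}}
all 8 steps conform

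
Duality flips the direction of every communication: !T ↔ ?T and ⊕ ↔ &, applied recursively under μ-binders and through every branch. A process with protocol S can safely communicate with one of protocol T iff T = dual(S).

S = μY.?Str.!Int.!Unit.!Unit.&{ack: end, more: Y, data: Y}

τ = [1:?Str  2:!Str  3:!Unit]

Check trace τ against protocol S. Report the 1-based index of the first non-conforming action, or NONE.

2

step 1: ?Str  match  state: !Int.!Unit.!Unit.&{ack: end, more: μY.…, data: μY.…}
step 2: got !Str, protocol expects !Int  ✗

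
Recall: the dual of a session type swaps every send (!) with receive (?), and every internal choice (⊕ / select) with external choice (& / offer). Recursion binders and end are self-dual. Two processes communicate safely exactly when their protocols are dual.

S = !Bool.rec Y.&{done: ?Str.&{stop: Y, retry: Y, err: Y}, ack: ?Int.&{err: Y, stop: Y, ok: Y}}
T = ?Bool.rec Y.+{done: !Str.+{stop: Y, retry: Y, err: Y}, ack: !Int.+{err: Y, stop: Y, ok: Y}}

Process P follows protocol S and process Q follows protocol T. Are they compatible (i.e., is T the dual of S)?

YES

!Bool | ?Bool  ok
  rec Y | rec Y  ok (μ self-dual)
    &{done,ack} | +{done,ack}  ok same labels
      [done]
        ?Str | !Str  ok
          &{stop,retry,err} | +{stop,retry,err}  ok same labels
            [stop]
              Y | Y  ok
            [retry]
              Y | Y  ok
            [err]
              Y | Y  ok
      [ack]
        ?Int | !Int  ok
          &{err,stop,ok} | +{err,stop,ok}  ok same labels
            [err]
              Y | Y  ok
            [stop]
              Y | Y  ok
            [ok]
              Y | Y  ok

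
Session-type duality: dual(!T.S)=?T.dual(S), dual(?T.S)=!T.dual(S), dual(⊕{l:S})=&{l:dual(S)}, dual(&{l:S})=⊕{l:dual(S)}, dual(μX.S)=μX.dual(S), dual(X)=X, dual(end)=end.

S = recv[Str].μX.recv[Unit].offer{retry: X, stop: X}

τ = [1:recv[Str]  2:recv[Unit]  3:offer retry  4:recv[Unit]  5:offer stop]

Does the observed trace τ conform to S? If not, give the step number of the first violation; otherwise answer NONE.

NONE

[1] recv[Str]  ✓  residual = μX.…
[2] recv[Unit]  ✓  residual = offer{retry: μX.…, stop: μX.…}
[3] offer retry  ✓  residual = μX.…
[4] recv[Unit]  ✓  residual = offer{retry: μX.…, stop: μX.…}
[5] offer stop  ✓  residual = μX.…
all 5 steps conform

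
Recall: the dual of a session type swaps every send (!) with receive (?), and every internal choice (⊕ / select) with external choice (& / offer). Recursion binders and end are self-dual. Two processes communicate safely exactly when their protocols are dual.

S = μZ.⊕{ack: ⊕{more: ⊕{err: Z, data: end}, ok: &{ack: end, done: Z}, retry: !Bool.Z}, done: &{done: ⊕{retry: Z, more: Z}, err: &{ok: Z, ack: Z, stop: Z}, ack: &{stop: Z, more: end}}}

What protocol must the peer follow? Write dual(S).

μZ.&{ack: &{more: &{err: Z, data: end}, ok: ⊕{ack: end, done: Z}, retry: ?Bool.Z}, done: ⊕{done: &{retry: Z, more: Z}, err: ⊕{ok: Z, ack: Z, stop: Z}, ack: ⊕{stop: Z, more: end}}}

μZ → μZ  (binder kept)
  ⊕{ack,done} → &{ack,done}  (select→offer)
    case ack:
      ⊕{more,ok,retry} → &{more,ok,retry}  (select→offer)
        case more:
          ⊕{err,data} → &{err,data}  (select→offer)
            case err:
              Z ↦ Z
            case data:
              end ↦ end
        case ok:
          &{ack,done} → ⊕{ack,done}  (&→⊕)
            case ack:
              end ↦ end
            case done:
              Z ↦ Z
        case retry:
          !Bool → ?Bool
            Z ↦ Z
    case done:
      &{done,err,ack} → ⊕{done,err,ack}  (&→⊕)
        case done:
          ⊕{retry,more} → &{retry,more}  (select→offer)
            case retry:
              Z ↦ Z
            case more:
              Z ↦ Z
        case err:
          &{ok,ack,stop} → ⊕{ok,ack,stop}  (&→⊕)
            case ok:
              Z ↦ Z
            case ack:
              Z ↦ Z
            case stop:
              Z ↦ Z
        case ack:
          &{stop,more} → ⊕{stop,more}  (&→⊕)
            case stop:
              Z ↦ Z
            case more:
              end ↦ end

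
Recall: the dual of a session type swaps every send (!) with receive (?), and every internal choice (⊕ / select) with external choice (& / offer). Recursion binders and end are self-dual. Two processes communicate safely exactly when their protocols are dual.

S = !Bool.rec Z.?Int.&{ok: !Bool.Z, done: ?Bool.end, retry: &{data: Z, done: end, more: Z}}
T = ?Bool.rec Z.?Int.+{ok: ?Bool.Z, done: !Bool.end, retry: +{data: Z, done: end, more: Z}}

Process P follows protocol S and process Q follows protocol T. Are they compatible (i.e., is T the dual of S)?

NO

!Bool vs ?Bool  ✓
  rec Z vs rec Z  ✓ (rec unchanged)
    ?Int vs ?Int  ✗ same direction on both sides — not dual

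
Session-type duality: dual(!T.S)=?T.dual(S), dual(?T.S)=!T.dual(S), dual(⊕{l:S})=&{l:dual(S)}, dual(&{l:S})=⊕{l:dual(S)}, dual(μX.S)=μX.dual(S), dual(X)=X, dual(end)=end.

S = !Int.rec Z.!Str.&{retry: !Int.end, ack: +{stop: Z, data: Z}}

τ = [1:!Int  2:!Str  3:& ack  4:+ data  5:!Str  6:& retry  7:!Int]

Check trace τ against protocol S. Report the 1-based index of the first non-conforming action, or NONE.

NONE

[1] !Int  match  now at rec Z.…
[2] !Str  match  now at &{retry: !Int.end, ack: +{stop: rec Z.…, data: rec Z.…}}
[3] & ack  match  now at +{stop: rec Z.…, data: rec Z.…}
[4] + data  match  now at rec Z.…
[5] !Str  match  now at &{retry: !Int.end, ack: +{stop: rec Z.…, data: rec Z.…}}
[6] & retry  match  now at !Int.end
[7] !Int  match  now at end
all 7 steps conform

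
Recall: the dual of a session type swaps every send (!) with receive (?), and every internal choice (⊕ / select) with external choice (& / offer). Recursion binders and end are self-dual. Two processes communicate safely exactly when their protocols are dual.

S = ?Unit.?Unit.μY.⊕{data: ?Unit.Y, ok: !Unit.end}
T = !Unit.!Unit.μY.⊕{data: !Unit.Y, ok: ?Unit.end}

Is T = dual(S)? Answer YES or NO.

?Unit | !Unit  match
  ?Unit | !Unit  match
    μY | μY  match (μ self-dual)
      ⊕{data,ok} | ⊕{data,ok}  ✗ choice polarity not flipped — not dual

NO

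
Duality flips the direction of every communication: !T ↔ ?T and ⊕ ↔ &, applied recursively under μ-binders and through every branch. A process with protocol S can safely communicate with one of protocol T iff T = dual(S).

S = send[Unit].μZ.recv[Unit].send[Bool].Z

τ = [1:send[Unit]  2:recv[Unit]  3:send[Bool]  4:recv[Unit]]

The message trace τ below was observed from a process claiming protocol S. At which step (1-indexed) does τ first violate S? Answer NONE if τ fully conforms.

NONE

[1] send[Unit]  match  now at μZ.…
[2] recv[Unit]  match  now at send[Bool].μZ.…
[3] send[Bool]  match  now at μZ.…
[4] recv[Unit]  match  now at send[Bool].μZ.…
τ conforms to S (length 4)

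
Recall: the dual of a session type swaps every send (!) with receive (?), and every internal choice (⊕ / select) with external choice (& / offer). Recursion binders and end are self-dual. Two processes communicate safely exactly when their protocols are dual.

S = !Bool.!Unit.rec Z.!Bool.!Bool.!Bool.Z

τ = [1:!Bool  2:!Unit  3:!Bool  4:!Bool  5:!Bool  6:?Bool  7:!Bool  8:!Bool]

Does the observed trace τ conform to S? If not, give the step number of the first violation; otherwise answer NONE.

6

[1] !Bool  ok  state: !Unit.rec Z.…
[2] !Unit  ok  state: rec Z.…
[3] !Bool  ok  state: !Bool.!Bool.rec Z.…
[4] !Bool  ok  state: !Bool.rec Z.…
[5] !Bool  ok  state: rec Z.…
[6] got ?Bool, protocol expects !Bool  ✗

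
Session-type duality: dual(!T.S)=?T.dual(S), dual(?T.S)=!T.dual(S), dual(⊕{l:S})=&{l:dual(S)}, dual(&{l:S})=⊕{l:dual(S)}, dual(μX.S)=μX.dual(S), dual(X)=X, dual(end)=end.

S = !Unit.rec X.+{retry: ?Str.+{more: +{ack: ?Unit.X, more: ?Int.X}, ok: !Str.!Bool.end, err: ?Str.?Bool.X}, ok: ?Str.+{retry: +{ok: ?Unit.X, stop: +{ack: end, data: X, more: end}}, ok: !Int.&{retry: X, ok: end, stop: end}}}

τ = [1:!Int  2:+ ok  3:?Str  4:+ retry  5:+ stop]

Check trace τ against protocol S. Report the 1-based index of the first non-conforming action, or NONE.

1

[1] got !Int, protocol expects !Unit  ✗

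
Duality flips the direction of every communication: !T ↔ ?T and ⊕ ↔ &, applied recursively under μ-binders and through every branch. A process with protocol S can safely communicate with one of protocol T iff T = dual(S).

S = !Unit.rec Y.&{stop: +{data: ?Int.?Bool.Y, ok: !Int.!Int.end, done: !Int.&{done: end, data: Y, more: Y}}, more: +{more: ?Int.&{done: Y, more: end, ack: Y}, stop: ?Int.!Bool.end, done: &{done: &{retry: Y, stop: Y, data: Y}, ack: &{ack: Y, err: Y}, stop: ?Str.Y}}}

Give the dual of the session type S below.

!Unit ↦ ?Unit
  rec Y ↦ rec Y  (rec unchanged)
    &{stop,more} ↦ +{stop,more}  (&→⊕)
      [stop]
        +{data,ok,done} ↦ &{data,ok,done}  (internal→external)
          [data]
            ?Int ↦ !Int
              ?Bool ↦ !Bool
                Y self-dual
          [ok]
            !Int ↦ ?Int
              !Int ↦ ?Int
                end self-dual
          [done]
            !Int ↦ ?Int
              &{done,data,more} ↦ +{done,data,more}  (&→⊕)
                [done]
                  end self-dual
                [data]
                  Y self-dual
                [more]
                  Y self-dual
      [more]
        +{more,stop,done} ↦ &{more,stop,done}  (internal→external)
          [more]
            ?Int ↦ !Int
              &{done,more,ack} ↦ +{done,more,ack}  (&→⊕)
                [done]
                  Y self-dual
                [more]
                  end self-dual
                [ack]
                  Y self-dual
          [stop]
            ?Int ↦ !Int
              !Bool ↦ ?Bool
                end self-dual
          [done]
            &{done,ack,stop} ↦ +{done,ack,stop}  (&→⊕)
              [done]
                &{retry,stop,data} ↦ +{retry,stop,data}  (&→⊕)
                  [retry]
                    Y self-dual
                  [stop]
                    Y self-dual
                  [data]
                    Y self-dual
              [ack]
                &{ack,err} ↦ +{ack,err}  (&→⊕)
                  [ack]
                    Y self-dual
                  [err]
                    Y self-dual
              [stop]
                ?Str ↦ !Str
                  Y self-dual

?Unit.rec Y.+{stop: &{data: !Int.!Bool.Y, ok: ?Int.?Int.end, done: ?Int.+{done: end, data: Y, more: Y}}, more: &{more: !Int.+{done: Y, more: end, ack: Y}, stop: !Int.?Bool.end, done: +{done: +{retry: Y, stop: Y, data: Y}, ack: +{ack: Y, err: Y}, stop: !Str.Y}}}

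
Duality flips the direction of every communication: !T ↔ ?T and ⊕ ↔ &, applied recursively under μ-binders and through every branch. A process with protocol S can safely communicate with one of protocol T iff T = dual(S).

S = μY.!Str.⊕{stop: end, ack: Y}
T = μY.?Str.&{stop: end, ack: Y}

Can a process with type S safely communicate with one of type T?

YES

μY ‖ μY  ✓ (binder kept)
  !Str ‖ ?Str  ✓
    ⊕{stop,ack} ‖ &{stop,ack}  ✓ label sets agree
      • stop:
        end ‖ end  ✓
      • ack:
        Y ‖ Y  ✓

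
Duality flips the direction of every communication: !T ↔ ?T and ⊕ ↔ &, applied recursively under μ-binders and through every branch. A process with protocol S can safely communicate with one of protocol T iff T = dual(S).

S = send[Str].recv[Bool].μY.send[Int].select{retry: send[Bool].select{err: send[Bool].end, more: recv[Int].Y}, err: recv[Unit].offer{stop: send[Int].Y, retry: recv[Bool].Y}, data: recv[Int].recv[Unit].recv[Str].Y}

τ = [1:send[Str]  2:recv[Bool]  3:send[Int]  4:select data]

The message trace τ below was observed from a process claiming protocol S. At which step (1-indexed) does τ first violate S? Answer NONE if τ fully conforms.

NONE

step 1: send[Str]  ok  state: recv[Bool].μY.…
step 2: recv[Bool]  ok  state: μY.…
step 3: send[Int]  ok  state: select{retry: send[Bool].select{err: send[Bool].end, more: recv[Int].μY.…}, err: recv[Unit].offer{stop: send[Int].μY.…, retry: recv[Bool].μY.…}, data: recv[Int].recv[Unit].recv[Str].μY.…}
step 4: select data  ok  state: recv[Int].recv[Unit].recv[Str].μY.…
trace exhausted — no violation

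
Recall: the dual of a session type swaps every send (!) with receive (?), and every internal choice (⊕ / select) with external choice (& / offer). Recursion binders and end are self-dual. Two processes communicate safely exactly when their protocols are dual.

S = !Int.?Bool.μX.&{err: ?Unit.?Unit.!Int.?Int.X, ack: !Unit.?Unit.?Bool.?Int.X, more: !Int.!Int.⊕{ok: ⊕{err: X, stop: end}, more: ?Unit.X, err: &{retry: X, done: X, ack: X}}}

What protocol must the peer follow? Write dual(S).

?Int.!Bool.μX.⊕{err: !Unit.!Unit.?Int.!Int.X, ack: ?Unit.!Unit.!Bool.!Int.X, more: ?Int.?Int.&{ok: &{err: X, stop: end}, more: !Unit.X, err: ⊕{retry: X, done: X, ack: X}}}

!Int = ?Int
  ?Bool = !Bool
    μX = μX  (binder kept)
      &{err,ack,more} = ⊕{err,ack,more}  (&→⊕)
        • err:
          ?Unit = !Unit
            ?Unit = !Unit
              !Int = ?Int
                ?Int = !Int
                  X self-dual
        • ack:
          !Unit = ?Unit
            ?Unit = !Unit
              ?Bool = !Bool
                ?Int = !Int
                  X self-dual
        • more:
          !Int = ?Int
            !Int = ?Int
              ⊕{ok,more,err} = &{ok,more,err}  (⊕→&)
                • ok:
                  ⊕{err,stop} = &{err,stop}  (⊕→&)
                    • err:
                      X self-dual
                    • stop:
                      end self-dual
                • more:
                  ?Unit = !Unit
                    X self-dual
                • err:
                  &{retry,done,ack} = ⊕{retry,done,ack}  (&→⊕)
                    • retry:
                      X self-dual
                    • done:
                      X self-dual
                    • ack:
                      X self-dual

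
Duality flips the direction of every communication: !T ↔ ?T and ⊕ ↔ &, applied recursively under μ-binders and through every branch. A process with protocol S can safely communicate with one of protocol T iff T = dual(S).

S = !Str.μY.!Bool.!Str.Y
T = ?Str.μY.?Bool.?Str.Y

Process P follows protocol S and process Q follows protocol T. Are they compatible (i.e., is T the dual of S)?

YES

!Str ‖ ?Str  ✓
  μY ‖ μY  ✓ (μ self-dual)
    !Bool ‖ ?Bool  ✓
      !Str ‖ ?Str  ✓
        Y ‖ Y  ✓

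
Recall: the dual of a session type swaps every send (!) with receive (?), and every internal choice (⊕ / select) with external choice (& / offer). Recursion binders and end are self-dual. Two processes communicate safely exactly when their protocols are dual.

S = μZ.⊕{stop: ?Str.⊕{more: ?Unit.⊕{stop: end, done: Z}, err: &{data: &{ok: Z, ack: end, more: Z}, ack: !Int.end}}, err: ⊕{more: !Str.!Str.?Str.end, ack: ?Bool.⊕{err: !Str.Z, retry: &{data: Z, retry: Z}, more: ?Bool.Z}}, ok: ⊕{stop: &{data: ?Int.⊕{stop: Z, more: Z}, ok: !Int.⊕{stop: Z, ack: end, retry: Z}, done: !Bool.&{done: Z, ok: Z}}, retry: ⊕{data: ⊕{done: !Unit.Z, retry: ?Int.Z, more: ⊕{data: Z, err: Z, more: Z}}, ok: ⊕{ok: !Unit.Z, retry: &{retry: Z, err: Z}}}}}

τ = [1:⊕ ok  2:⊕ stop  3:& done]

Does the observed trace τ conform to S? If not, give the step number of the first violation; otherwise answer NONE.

@1 ⊕ ok  ✓  now at ⊕{stop: &{data: ?Int.⊕{stop: μZ.…, more: μZ.…}, ok: !Int.⊕{stop: μZ.…, ack: end, retry: μZ.…}, done: !Bool.&{done: μZ.…, ok: μZ.…}}, retry: ⊕{data: ⊕{done: !Unit.μZ.…, retry: ?Int.μZ.…, more: ⊕{data: μZ.…, err: μZ.…, more: μZ.…}}, ok: ⊕{ok: !Unit.μZ.…, retry: &{retry: μZ.…, err: μZ.…}}}}
@2 ⊕ stop  ✓  now at &{data: ?Int.⊕{stop: μZ.…, more: μZ.…}, ok: !Int.⊕{stop: μZ.…, ack: end, retry: μZ.…}, done: !Bool.&{done: μZ.…, ok: μZ.…}}
@3 & done  ✓  now at !Bool.&{done: μZ.…, ok: μZ.…}
τ conforms to S (length 3)

NONE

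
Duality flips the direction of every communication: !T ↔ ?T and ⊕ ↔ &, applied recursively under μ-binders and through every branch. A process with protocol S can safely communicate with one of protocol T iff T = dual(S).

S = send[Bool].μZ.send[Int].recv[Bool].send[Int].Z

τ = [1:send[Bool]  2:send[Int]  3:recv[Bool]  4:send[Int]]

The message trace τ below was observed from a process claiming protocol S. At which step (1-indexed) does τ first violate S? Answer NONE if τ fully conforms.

[1] send[Bool]  ok  residual = μZ.…
[2] send[Int]  ok  residual = recv[Bool].send[Int].μZ.…
[3] recv[Bool]  ok  residual = send[Int].μZ.…
[4] send[Int]  ok  residual = μZ.…
all 4 steps conform

NONE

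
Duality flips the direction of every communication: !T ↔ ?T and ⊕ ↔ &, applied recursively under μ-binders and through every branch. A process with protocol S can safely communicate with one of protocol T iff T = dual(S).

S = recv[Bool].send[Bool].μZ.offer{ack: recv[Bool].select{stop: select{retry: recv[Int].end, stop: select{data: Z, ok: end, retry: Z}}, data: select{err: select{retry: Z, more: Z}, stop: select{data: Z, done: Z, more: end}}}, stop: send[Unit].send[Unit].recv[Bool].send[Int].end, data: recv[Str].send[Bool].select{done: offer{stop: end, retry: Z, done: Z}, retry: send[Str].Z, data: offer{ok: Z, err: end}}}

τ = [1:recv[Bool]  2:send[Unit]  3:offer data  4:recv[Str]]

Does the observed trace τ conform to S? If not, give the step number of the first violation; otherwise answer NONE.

@1 recv[Bool]  match  cont: send[Bool].μZ.…
@2 got send[Unit], protocol expects send[Bool]  ✗

2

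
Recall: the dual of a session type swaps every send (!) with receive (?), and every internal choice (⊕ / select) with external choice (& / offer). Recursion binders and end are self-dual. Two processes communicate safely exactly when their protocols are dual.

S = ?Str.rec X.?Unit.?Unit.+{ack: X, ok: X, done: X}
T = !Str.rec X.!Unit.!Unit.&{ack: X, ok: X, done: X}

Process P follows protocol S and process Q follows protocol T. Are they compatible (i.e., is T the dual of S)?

?Str vs !Str  match
  rec X vs rec X  match (μ self-dual)
    ?Unit vs !Unit  match
      ?Unit vs !Unit  match
        +{ack,ok,done} vs &{ack,ok,done}  match label sets agree
          [ack]
            X vs X  match
          [ok]
            X vs X  match
          [done]
            X vs X  match

YES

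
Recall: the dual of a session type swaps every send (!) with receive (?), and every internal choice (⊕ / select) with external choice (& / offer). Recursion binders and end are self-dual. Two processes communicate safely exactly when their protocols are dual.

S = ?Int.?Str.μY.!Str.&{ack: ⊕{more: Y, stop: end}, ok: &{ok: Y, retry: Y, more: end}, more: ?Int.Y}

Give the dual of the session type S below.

!Int.!Str.μY.?Str.⊕{ack: &{more: Y, stop: end}, ok: ⊕{ok: Y, retry: Y, more: end}, more: !Int.Y}

?Int = !Int
  ?Str = !Str
    μY = μY  (rec unchanged)
      !Str = ?Str
        &{ack,ok,more} = ⊕{ack,ok,more}  (&→⊕)
          [ack]
            ⊕{more,stop} = &{more,stop}  (select→offer)
              [more]
                Y ↦ Y
              [stop]
                end ↦ end
          [ok]
            &{ok,retry,more} = ⊕{ok,retry,more}  (&→⊕)
              [ok]
                Y ↦ Y
              [retry]
                Y ↦ Y
              [more]
                end ↦ end
          [more]
            ?Int = !Int
              Y ↦ Y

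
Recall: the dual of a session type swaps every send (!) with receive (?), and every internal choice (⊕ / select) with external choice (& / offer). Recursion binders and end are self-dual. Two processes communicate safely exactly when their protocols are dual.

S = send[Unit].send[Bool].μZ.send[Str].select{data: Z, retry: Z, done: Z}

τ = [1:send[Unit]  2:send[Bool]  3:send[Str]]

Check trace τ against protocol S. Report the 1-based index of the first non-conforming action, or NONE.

NONE

[1] send[Unit]  ok  residual = send[Bool].μZ.…
[2] send[Bool]  ok  residual = μZ.…
[3] send[Str]  ok  residual = select{data: μZ.…, retry: μZ.…, done: μZ.…}
all 3 steps conform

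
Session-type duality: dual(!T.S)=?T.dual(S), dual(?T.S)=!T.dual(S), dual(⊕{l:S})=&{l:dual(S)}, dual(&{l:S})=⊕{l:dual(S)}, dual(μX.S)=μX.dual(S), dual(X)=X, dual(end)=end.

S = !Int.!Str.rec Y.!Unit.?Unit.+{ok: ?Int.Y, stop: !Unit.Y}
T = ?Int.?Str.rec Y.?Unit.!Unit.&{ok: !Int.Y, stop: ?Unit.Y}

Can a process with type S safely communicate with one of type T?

YES

!Int vs ?Int  match
  !Str vs ?Str  match
    rec Y vs rec Y  match (rec unchanged)
      !Unit vs ?Unit  match
        ?Unit vs !Unit  match
          +{ok,stop} vs &{ok,stop}  match label sets agree
            • ok:
              ?Int vs !Int  match
                Y vs Y  match
            • stop:
              !Unit vs ?Unit  match
                Y vs Y  match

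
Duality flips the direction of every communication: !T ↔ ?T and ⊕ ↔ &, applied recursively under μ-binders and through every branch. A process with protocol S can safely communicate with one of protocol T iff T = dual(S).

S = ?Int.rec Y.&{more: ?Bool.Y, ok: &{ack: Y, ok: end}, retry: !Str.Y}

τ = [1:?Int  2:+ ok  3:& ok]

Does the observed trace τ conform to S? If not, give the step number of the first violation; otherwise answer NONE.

@1 ?Int  ✓  cont: rec Y.…
@2 got + ok, protocol expects & more or & ok or & retry  ✗

2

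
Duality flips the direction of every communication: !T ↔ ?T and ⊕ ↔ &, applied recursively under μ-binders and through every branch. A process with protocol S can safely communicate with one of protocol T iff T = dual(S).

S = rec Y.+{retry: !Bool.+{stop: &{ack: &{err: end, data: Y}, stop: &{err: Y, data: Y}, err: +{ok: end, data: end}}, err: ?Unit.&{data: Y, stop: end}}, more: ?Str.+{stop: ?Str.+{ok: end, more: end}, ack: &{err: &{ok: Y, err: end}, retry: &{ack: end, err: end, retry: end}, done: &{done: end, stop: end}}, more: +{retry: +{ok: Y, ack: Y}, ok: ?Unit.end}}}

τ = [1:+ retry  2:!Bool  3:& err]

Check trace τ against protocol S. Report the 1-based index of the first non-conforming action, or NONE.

step 1: + retry  ok  now at !Bool.+{stop: &{ack: &{err: end, data: rec Y.…}, stop: &{err: rec Y.…, data: rec Y.…}, err: +{ok: end, data: end}}, err: ?Unit.&{data: rec Y.…, stop: end}}
step 2: !Bool  ok  now at +{stop: &{ack: &{err: end, data: rec Y.…}, stop: &{err: rec Y.…, data: rec Y.…}, err: +{ok: end, data: end}}, err: ?Unit.&{data: rec Y.…, stop: end}}
step 3: got & err, protocol expects + stop or + err  ✗

3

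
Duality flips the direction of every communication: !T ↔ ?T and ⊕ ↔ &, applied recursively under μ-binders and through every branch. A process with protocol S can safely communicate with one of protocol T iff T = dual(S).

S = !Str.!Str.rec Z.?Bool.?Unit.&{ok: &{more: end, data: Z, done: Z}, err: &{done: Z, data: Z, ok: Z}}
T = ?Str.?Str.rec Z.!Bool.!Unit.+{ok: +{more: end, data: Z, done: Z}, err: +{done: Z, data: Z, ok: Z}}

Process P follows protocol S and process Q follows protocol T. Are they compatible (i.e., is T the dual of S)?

!Str ‖ ?Str  match
  !Str ‖ ?Str  match
    rec Z ‖ rec Z  match (rec unchanged)
      ?Bool ‖ !Bool  match
        ?Unit ‖ !Unit  match
          &{ok,err} ‖ +{ok,err}  match same labels
            • ok:
              &{more,data,done} ‖ +{more,data,done}  match same labels
                • more:
                  end ‖ end  match
                • data:
                  Z ‖ Z  match
                • done:
                  Z ‖ Z  match
            • err:
              &{done,data,ok} ‖ +{done,data,ok}  match same labels
                • done:
                  Z ‖ Z  match
                • data:
                  Z ‖ Z  match
                • ok:
                  Z ‖ Z  match

YES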